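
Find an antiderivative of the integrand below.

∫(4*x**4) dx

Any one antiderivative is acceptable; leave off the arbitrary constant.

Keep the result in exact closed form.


Answer: 4*x**5/5.


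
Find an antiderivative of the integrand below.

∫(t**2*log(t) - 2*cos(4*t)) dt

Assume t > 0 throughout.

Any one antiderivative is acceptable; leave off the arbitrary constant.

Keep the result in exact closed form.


Answer: t**3*log(t)/3 - t**3/9 - sin(4*t)/2.


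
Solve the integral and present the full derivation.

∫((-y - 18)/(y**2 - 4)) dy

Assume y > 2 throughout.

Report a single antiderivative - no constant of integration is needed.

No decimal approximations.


Step 1. Decompose ∫((-y - 18)/(y**2 - 4)) dy by partial fractions, (-y - 18)/(y**2 - 4) = 4/(y + 2) - 5/(y - 2): now ∫(-5/(y - 2)) dy + ∫(4/(y + 2)) dy.
Step 2. Evaluate the standard form [assuming y > 2]: now -5*log(y - 2) + ∫(4/(y + 2)) dy.
Step 3. Evaluate the standard form [assuming y > -2]: now -5*log(y - 2) + 4*log(y + 2).
Answer: -5*log(y - 2) + 4*log(y + 2).


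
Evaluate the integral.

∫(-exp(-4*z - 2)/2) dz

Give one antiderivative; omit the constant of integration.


Answer: exp(-4*z - 2)/8.


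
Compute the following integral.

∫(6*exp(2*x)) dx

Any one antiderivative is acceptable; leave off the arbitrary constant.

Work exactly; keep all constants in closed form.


Answer: 3*exp(2*x).


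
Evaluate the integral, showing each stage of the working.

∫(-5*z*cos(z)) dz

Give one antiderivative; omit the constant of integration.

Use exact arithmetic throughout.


Step 1. Integrate ∫(-5*z*cos(z)) dz by parts with u = z, dv = (-5*cos(z)) dz, so v = -5*sin(z): now -5*z*sin(z) + ∫(5*sin(z)) dz.
Step 2. Evaluate the standard form: now -5*z*sin(z) - 5*cos(z).
Answer: -5*z*sin(z) - 5*cos(z).


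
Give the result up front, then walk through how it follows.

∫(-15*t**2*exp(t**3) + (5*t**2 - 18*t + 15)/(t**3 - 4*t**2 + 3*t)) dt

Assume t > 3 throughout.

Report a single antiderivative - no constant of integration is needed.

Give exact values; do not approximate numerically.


The answer is -5*exp(t**3) + 5*log(t) + log(t - 3) - log(t - 1).
Step 1. Rewrite: now ∫(-15*t**2*exp(t**3)) dt + ∫((5*t**2 - 18*t + 15)/(t**3 - 4*t**2 + 3*t)) dt.
Step 2. Substitute u = t**3, turning ∫(-15*t**2*exp(t**3)) dt into ∫(-5*exp(u)) du: now ∫((5*t**2 - 18*t + 15)/(t**3 - 4*t**2 + 3*t)) dt + ∫(-5*exp(u)) du.
Step 3. Evaluate the standard form: now -5*exp(u) + ∫((5*t**2 - 18*t + 15)/(t**3 - 4*t**2 + 3*t)) dt.
Step 4. Substitute back u = t**3: now -5*exp(t**3) + ∫((5*t**2 - 18*t + 15)/(t**3 - 4*t**2 + 3*t)) dt.
Step 5. Decompose ∫((5*t**2 - 18*t + 15)/(t**3 - 4*t**2 + 3*t)) dt by partial fractions, (5*t**2 - 18*t + 15)/(t**3 - 4*t**2 + 3*t) = -1/(t - 1) + 1/(t - 3) + 5/t: now -5*exp(t**3) + ∫(5/t) dt + ∫(1/(t - 3)) dt + ∫(-1/(t - 1)) dt.
Step 6. Evaluate the standard form [assuming t > 0]: now -5*exp(t**3) + 5*log(t) + ∫(1/(t - 3)) dt + ∫(-1/(t - 1)) dt.
Step 7. Evaluate the standard form [assuming t > 3]: now -5*exp(t**3) + 5*log(t) + log(t - 3) + ∫(-1/(t - 1)) dt.
Step 8. Evaluate the standard form [assuming t > 1]: now -5*exp(t**3) + 5*log(t) + log(t - 3) - log(t - 1).
Answer: -5*exp(t**3) + 5*log(t) + log(t - 3) - log(t - 1).


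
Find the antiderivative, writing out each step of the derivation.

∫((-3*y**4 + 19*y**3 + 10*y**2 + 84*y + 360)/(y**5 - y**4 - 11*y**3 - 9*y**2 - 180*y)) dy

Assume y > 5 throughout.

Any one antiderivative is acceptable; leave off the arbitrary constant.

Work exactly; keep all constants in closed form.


Step 1. Decompose ∫((-3*y**4 + 19*y**3 + 10*y**2 + 84*y + 360)/(y**5 - y**4 - 11*y**3 - 9*y**2 - 180*y)) dy by partial fractions, (-3*y**4 + 19*y**3 + 10*y**2 + 84*y + 360)/(y**5 - y**4 - 11*y**3 - 9*y**2 - 180*y) = 3/(y**2 + 9) - 2/(y + 4) + 1/(y - 5) - 2/y: now ∫(-2/y) dy + ∫(1/(y - 5)) dy + ∫(-2/(y + 4)) dy + ∫(3/(y**2 + 9)) dy.
Step 2. Evaluate the standard form [assuming y > -4]: now -2*log(y + 4) + ∫(-2/y) dy + ∫(1/(y - 5)) dy + ∫(3/(y**2 + 9)) dy.
Step 3. Evaluate the standard form [assuming y > 5]: now log(y - 5) - 2*log(y + 4) + ∫(-2/y) dy + ∫(3/(y**2 + 9)) dy.
Step 4. Evaluate the standard form [assuming y > 0]: now -2*log(y) + log(y - 5) - 2*log(y + 4) + ∫(3/(y**2 + 9)) dy.
Step 5. Evaluate the standard form: now -2*log(y) + log(y - 5) - 2*log(y + 4) + atan(y/3).
Answer: -2*log(y) + log(y - 5) - 2*log(y + 4) + atan(y/3).


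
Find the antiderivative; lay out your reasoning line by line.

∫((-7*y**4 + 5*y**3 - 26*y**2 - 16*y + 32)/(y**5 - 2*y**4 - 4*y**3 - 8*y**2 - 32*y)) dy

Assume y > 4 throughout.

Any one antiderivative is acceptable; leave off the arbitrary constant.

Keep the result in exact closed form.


Step 1. Decompose ∫((-7*y**4 + 5*y**3 - 26*y**2 - 16*y + 32)/(y**5 - 2*y**4 - 4*y**3 - 8*y**2 - 32*y)) dy by partial fractions, (-7*y**4 + 5*y**3 - 26*y**2 - 16*y + 32)/(y**5 - 2*y**4 - 4*y**3 - 8*y**2 - 32*y) = 3/(y**2 + 4) - 2/(y + 2) - 4/(y - 4) - 1/y: now ∫(-1/y) dy + ∫(-4/(y - 4)) dy + ∫(-2/(y + 2)) dy + ∫(3/(y**2 + 4)) dy.
Step 2. Evaluate the standard form [assuming y > 4]: now -4*log(y - 4) + ∫(-1/y) dy + ∫(-2/(y + 2)) dy + ∫(3/(y**2 + 4)) dy.
Step 3. Evaluate the standard form [assuming y > 0]: now -log(y) - 4*log(y - 4) + ∫(-2/(y + 2)) dy + ∫(3/(y**2 + 4)) dy.
Step 4. Evaluate the standard form [assuming y > -2]: now -log(y) - 4*log(y - 4) - 2*log(y + 2) + ∫(3/(y**2 + 4)) dy.
Step 5. Evaluate the standard form: now -log(y) - 4*log(y - 4) - 2*log(y + 2) + 3*atan(y/2)/2.
Answer: -log(y) - 4*log(y - 4) - 2*log(y + 2) + 3*atan(y/2)/2.


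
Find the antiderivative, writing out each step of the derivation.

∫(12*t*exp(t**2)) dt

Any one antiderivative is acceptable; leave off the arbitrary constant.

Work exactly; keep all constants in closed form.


Step 1. Substitute u = t**2, turning ∫(12*t*exp(t**2)) dt into ∫(6*exp(u)) du: now ∫(6*exp(u)) du.
Step 2. Evaluate the standard form: now 6*exp(u).
Step 3. Substitute back u = t**2: now 6*exp(t**2).
Answer: 6*exp(t**2).


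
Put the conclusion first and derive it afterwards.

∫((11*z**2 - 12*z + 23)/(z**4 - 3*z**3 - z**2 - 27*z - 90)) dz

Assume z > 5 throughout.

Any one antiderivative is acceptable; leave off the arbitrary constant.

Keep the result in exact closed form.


The answer is log(z - 5) - log(z + 2) + 4*atan(z/3)/3.
Step 1. Decompose ∫((11*z**2 - 12*z + 23)/(z**4 - 3*z**3 - z**2 - 27*z - 90)) dz by partial fractions, (11*z**2 - 12*z + 23)/(z**4 - 3*z**3 - z**2 - 27*z - 90) = 4/(z**2 + 9) - 1/(z + 2) + 1/(z - 5): now ∫(1/(z - 5)) dz + ∫(-1/(z + 2)) dz + ∫(4/(z**2 + 9)) dz.
Step 2. Evaluate the standard form [assuming z > 5]: now log(z - 5) + ∫(-1/(z + 2)) dz + ∫(4/(z**2 + 9)) dz.
Step 3. Evaluate the standard form [assuming z > -2]: now log(z - 5) - log(z + 2) + ∫(4/(z**2 + 9)) dz.
Step 4. Evaluate the standard form: now log(z - 5) - log(z + 2) + 4*atan(z/3)/3.
Answer: log(z - 5) - log(z + 2) + 4*atan(z/3)/3.


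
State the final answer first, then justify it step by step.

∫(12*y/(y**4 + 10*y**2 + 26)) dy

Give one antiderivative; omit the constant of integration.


The answer is 6*atan(y**2 + 5).
Step 1. Substitute u = y**2 + 5, turning ∫(12*y/(y**4 + 10*y**2 + 26)) dy into ∫(6/(u**2 + 1)) du: now ∫(6/(u**2 + 1)) du.
Step 2. Evaluate the standard form: now 6*atan(u).
Step 3. Substitute back u = y**2 + 5: now 6*atan(y**2 + 5).
Answer: 6*atan(y**2 + 5).


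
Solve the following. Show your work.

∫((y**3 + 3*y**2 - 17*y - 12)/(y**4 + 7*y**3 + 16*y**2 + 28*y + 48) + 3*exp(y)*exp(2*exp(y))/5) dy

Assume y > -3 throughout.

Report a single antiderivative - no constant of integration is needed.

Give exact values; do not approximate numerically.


Step 1. Rewrite: now ∫((y**3 + 3*y**2 - 17*y - 12)/(y**4 + 7*y**3 + 16*y**2 + 28*y + 48)) dy + ∫(3*exp(y)*exp(2*exp(y))/5) dy.
Step 2. Substitute u = exp(y), turning ∫(3*exp(y)*exp(2*exp(y))/5) dy into ∫(3*exp(2*u)/5) du: now ∫((y**3 + 3*y**2 - 17*y - 12)/(y**4 + 7*y**3 + 16*y**2 + 28*y + 48)) dy + ∫(3*exp(2*u)/5) du.
Step 3. Evaluate the standard form: now 3*exp(2*u)/10 + ∫((y**3 + 3*y**2 - 17*y - 12)/(y**4 + 7*y**3 + 16*y**2 + 28*y + 48)) dy.
Step 4. Substitute back u = exp(y): now 3*exp(2*exp(y))/10 + ∫((y**3 + 3*y**2 - 17*y - 12)/(y**4 + 7*y**3 + 16*y**2 + 28*y + 48)) dy.
Step 5. Decompose ∫((y**3 + 3*y**2 - 17*y - 12)/(y**4 + 7*y**3 + 16*y**2 + 28*y + 48)) dy by partial fractions, (y**3 + 3*y**2 - 17*y - 12)/(y**4 + 7*y**3 + 16*y**2 + 28*y + 48) = -3/(y**2 + 4) - 2/(y + 4) + 3/(y + 3): now 3*exp(2*exp(y))/10 + ∫(3/(y + 3)) dy + ∫(-2/(y + 4)) dy + ∫(-3/(y**2 + 4)) dy.
Step 6. Evaluate the standard form [assuming y > -4]: now 3*exp(2*exp(y))/10 - 2*log(y + 4) + ∫(3/(y + 3)) dy + ∫(-3/(y**2 + 4)) dy.
Step 7. Evaluate the standard form [assuming y > -3]: now 3*exp(2*exp(y))/10 + 3*log(y + 3) - 2*log(y + 4) + ∫(-3/(y**2 + 4)) dy.
Step 8. Evaluate the standard form: now 3*exp(2*exp(y))/10 + 3*log(y + 3) - 2*log(y + 4) - 3*atan(y/2)/2.
Answer: 3*exp(2*exp(y))/10 + 3*log(y + 3) - 2*log(y + 4) - 3*atan(y/2)/2.


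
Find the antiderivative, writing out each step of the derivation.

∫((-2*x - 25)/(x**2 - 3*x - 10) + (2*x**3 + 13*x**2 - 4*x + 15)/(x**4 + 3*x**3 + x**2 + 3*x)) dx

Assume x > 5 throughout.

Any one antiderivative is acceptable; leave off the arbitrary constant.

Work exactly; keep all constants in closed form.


Step 1. Rewrite: now ∫((-2*x - 25)/(x**2 - 3*x - 10)) dx + ∫((2*x**3 + 13*x**2 - 4*x + 15)/(x**4 + 3*x**3 + x**2 + 3*x)) dx.
Step 2. Decompose ∫((-2*x - 25)/(x**2 - 3*x - 10)) dx by partial fractions, (-2*x - 25)/(x**2 - 3*x - 10) = 3/(x + 2) - 5/(x - 5): now ∫((2*x**3 + 13*x**2 - 4*x + 15)/(x**4 + 3*x**3 + x**2 + 3*x)) dx + ∫(-5/(x - 5)) dx + ∫(3/(x + 2)) dx.
Step 3. Evaluate the standard form [assuming x > 5]: now -5*log(x - 5) + ∫((2*x**3 + 13*x**2 - 4*x + 15)/(x**4 + 3*x**3 + x**2 + 3*x)) dx + ∫(3/(x + 2)) dx.
Step 4. Evaluate the standard form [assuming x > -2]: now -5*log(x - 5) + 3*log(x + 2) + ∫((2*x**3 + 13*x**2 - 4*x + 15)/(x**4 + 3*x**3 + x**2 + 3*x)) dx.
Step 5. Decompose ∫((2*x**3 + 13*x**2 - 4*x + 15)/(x**4 + 3*x**3 + x**2 + 3*x)) dx by partial fractions, (2*x**3 + 13*x**2 - 4*x + 15)/(x**4 + 3*x**3 + x**2 + 3*x) = -2/(x**2 + 1) - 3/(x + 3) + 5/x: now -5*log(x - 5) + 3*log(x + 2) + ∫(5/x) dx + ∫(-3/(x + 3)) dx + ∫(-2/(x**2 + 1)) dx.
Step 6. Evaluate the standard form [assuming x > 0]: now 5*log(x) - 5*log(x - 5) + 3*log(x + 2) + ∫(-3/(x + 3)) dx + ∫(-2/(x**2 + 1)) dx.
Step 7. Evaluate the standard form [assuming x > -3]: now 5*log(x) - 5*log(x - 5) + 3*log(x + 2) - 3*log(x + 3) + ∫(-2/(x**2 + 1)) dx.
Step 8. Evaluate the standard form: now 5*log(x) - 5*log(x - 5) + 3*log(x + 2) - 3*log(x + 3) - 2*atan(x).
Answer: 5*log(x) - 5*log(x - 5) + 3*log(x + 2) - 3*log(x + 3) - 2*atan(x).


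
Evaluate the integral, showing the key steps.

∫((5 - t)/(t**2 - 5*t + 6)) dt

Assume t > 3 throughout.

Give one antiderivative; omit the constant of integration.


Step 1. Decompose ∫((5 - t)/(t**2 - 5*t + 6)) dt by partial fractions, (5 - t)/(t**2 - 5*t + 6) = -3/(t - 2) + 2/(t - 3): now ∫(2/(t - 3)) dt + ∫(-3/(t - 2)) dt.
Step 2. Evaluate the standard form [assuming t > 2]: now -3*log(t - 2) + ∫(2/(t - 3)) dt.
Step 3. Evaluate the standard form [assuming t > 3]: now 2*log(t - 3) - 3*log(t - 2).
Answer: 2*log(t - 3) - 3*log(t - 2).


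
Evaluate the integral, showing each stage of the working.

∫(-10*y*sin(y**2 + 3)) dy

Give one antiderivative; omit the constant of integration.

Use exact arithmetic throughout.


Step 1. Substitute u = y**2 + 3, turning ∫(-10*y*sin(y**2 + 3)) dy into ∫(-5*sin(u)) du: now ∫(-5*sin(u)) du.
Step 2. Evaluate the standard form: now 5*cos(u).
Step 3. Substitute back u = y**2 + 3: now 5*cos(y**2 + 3).
Answer: 5*cos(y**2 + 3).


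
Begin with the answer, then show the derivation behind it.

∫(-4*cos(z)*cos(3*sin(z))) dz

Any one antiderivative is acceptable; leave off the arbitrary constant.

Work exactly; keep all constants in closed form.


The answer is -4*sin(3*sin(z))/3.
Step 1. Substitute u = sin(z), turning ∫(-4*cos(z)*cos(3*sin(z))) dz into ∫(-4*cos(3*u)) du: now ∫(-4*cos(3*u)) du.
Step 2. Evaluate the standard form: now -4*sin(3*u)/3.
Step 3. Substitute back u = sin(z): now -4*sin(3*sin(z))/3.
Answer: -4*sin(3*sin(z))/3.


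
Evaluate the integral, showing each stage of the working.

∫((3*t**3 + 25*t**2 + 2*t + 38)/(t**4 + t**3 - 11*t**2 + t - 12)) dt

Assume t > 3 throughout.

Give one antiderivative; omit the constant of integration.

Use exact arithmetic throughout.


Step 1. Decompose ∫((3*t**3 + 25*t**2 + 2*t + 38)/(t**4 + t**3 - 11*t**2 + t - 12)) dt by partial fractions, (3*t**3 + 25*t**2 + 2*t + 38)/(t**4 + t**3 - 11*t**2 + t - 12) = -1/(t**2 + 1) - 2/(t + 4) + 5/(t - 3): now ∫(5/(t - 3)) dt + ∫(-2/(t + 4)) dt + ∫(-1/(t**2 + 1)) dt.
Step 2. Evaluate the standard form [assuming t > 3]: now 5*log(t - 3) + ∫(-2/(t + 4)) dt + ∫(-1/(t**2 + 1)) dt.
Step 3. Evaluate the standard form [assuming t > -4]: now 5*log(t - 3) - 2*log(t + 4) + ∫(-1/(t**2 + 1)) dt.
Step 4. Evaluate the standard form: now 5*log(t - 3) - 2*log(t + 4) - atan(t).
Answer: 5*log(t - 3) - 2*log(t + 4) - atan(t).


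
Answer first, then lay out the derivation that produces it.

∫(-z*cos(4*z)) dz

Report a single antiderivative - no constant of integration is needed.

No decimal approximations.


The answer is -z*sin(4*z)/4 - cos(4*z)/16.
Step 1. Integrate ∫(-z*cos(4*z)) dz by parts with u = z, dv = (-cos(4*z)) dz, so v = -sin(4*z)/4: now -z*sin(4*z)/4 + ∫(sin(4*z)/4) dz.
Step 2. Evaluate the standard form: now -z*sin(4*z)/4 - cos(4*z)/16.
Answer: -z*sin(4*z)/4 - cos(4*z)/16.


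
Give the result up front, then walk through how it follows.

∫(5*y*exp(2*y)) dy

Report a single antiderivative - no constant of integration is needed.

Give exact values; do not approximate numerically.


The answer is 5*y*exp(2*y)/2 - 5*exp(2*y)/4.
Step 1. Integrate ∫(5*y*exp(2*y)) dy by parts with u = y, dv = (5*exp(2*y)) dy, so v = 5*exp(2*y)/2: now 5*y*exp(2*y)/2 + ∫(-5*exp(2*y)/2) dy.
Step 2. Evaluate the standard form: now 5*y*exp(2*y)/2 - 5*exp(2*y)/4.
Answer: 5*y*exp(2*y)/2 - 5*exp(2*y)/4.


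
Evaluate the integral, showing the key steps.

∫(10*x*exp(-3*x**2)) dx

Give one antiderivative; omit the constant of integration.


Step 1. Substitute u = x**2, turning ∫(10*x*exp(-3*x**2)) dx into ∫(5*exp(-3*u)) du: now ∫(5*exp(-3*u)) du.
Step 2. Evaluate the standard form: now -5*exp(-3*u)/3.
Step 3. Substitute back u = x**2: now -5*exp(-3*x**2)/3.
Answer: -5*exp(-3*x**2)/3.


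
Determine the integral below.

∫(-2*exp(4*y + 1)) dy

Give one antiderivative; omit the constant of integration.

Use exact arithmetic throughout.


Answer: -exp(4*y + 1)/2.


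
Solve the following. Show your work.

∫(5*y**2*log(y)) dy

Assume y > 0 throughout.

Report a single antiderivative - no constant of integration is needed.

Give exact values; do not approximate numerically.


Step 1. Integrate ∫(5*y**2*log(y)) dy by parts with u = log(y), dv = (5*y**2) dy, so v = 5*y**3/3 [assuming y > 0]: now 5*y**3*log(y)/3 + ∫(-5*y**2/3) dy.
Step 2. Evaluate the standard form: now 5*y**3*log(y)/3 - 5*y**3/9.
Answer: 5*y**3*log(y)/3 - 5*y**3/9.


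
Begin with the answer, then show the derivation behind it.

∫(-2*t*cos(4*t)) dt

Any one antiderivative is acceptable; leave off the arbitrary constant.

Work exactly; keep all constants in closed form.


The answer is -t*sin(4*t)/2 - cos(4*t)/8.
Step 1. Integrate ∫(-2*t*cos(4*t)) dt by parts with u = t, dv = (-2*cos(4*t)) dt, so v = -sin(4*t)/2: now -t*sin(4*t)/2 + ∫(sin(4*t)/2) dt.
Step 2. Evaluate the standard form: now -t*sin(4*t)/2 - cos(4*t)/8.
Answer: -t*sin(4*t)/2 - cos(4*t)/8.


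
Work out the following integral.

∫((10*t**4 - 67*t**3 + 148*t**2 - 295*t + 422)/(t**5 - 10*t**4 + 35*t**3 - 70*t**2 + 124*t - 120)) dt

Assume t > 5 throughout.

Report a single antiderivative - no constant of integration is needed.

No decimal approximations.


Answer: 3*log(t - 5) + 5*log(t - 3) + 2*log(t - 2) - atan(t/2)/2.


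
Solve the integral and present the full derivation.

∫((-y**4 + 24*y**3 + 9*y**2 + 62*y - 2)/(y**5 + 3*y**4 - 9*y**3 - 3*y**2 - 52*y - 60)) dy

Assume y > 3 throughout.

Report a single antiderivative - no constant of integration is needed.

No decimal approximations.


Step 1. Decompose ∫((-y**4 + 24*y**3 + 9*y**2 + 62*y - 2)/(y**5 + 3*y**4 - 9*y**3 - 3*y**2 - 52*y - 60)) dy by partial fractions, (-y**4 + 24*y**3 + 9*y**2 + 62*y - 2)/(y**5 + 3*y**4 - 9*y**3 - 3*y**2 - 52*y - 60) = 2/(y**2 + 4) - 4/(y + 5) + 1/(y + 1) + 2/(y - 3): now ∫(2/(y - 3)) dy + ∫(1/(y + 1)) dy + ∫(-4/(y + 5)) dy + ∫(2/(y**2 + 4)) dy.
Step 2. Evaluate the standard form [assuming y > -5]: now -4*log(y + 5) + ∫(2/(y - 3)) dy + ∫(1/(y + 1)) dy + ∫(2/(y**2 + 4)) dy.
Step 3. Evaluate the standard form [assuming y > -1]: now log(y + 1) - 4*log(y + 5) + ∫(2/(y - 3)) dy + ∫(2/(y**2 + 4)) dy.
Step 4. Evaluate the standard form [assuming y > 3]: now 2*log(y - 3) + log(y + 1) - 4*log(y + 5) + ∫(2/(y**2 + 4)) dy.
Step 5. Evaluate the standard form: now 2*log(y - 3) + log(y + 1) - 4*log(y + 5) + atan(y/2).
Answer: 2*log(y - 3) + log(y + 1) - 4*log(y + 5) + atan(y/2).


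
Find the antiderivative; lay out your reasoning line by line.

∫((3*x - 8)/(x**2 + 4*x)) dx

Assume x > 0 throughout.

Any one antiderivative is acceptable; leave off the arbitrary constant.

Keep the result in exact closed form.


Step 1. Decompose ∫((3*x - 8)/(x**2 + 4*x)) dx by partial fractions, (3*x - 8)/(x**2 + 4*x) = 5/(x + 4) - 2/x: now ∫(-2/x) dx + ∫(5/(x + 4)) dx.
Step 2. Evaluate the standard form [assuming x > -4]: now 5*log(x + 4) + ∫(-2/x) dx.
Step 3. Evaluate the standard form [assuming x > 0]: now -2*log(x) + 5*log(x + 4).
Answer: -2*log(x) + 5*log(x + 4).


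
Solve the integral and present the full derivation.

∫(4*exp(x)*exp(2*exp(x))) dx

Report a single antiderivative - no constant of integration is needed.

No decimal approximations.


Step 1. Substitute u = exp(x), turning ∫(4*exp(x)*exp(2*exp(x))) dx into ∫(4*exp(2*u)) du: now ∫(4*exp(2*u)) du.
Step 2. Evaluate the standard form: now 2*exp(2*u).
Step 3. Substitute back u = exp(x): now 2*exp(2*exp(x)).
Answer: 2*exp(2*exp(x)).


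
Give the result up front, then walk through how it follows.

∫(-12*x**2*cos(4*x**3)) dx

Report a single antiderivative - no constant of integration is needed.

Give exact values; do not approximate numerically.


The answer is -sin(4*x**3).
Step 1. Substitute u = x**3, turning ∫(-12*x**2*cos(4*x**3)) dx into ∫(-4*cos(4*u)) du: now ∫(-4*cos(4*u)) du.
Step 2. Evaluate the standard form: now -sin(4*u).
Step 3. Substitute back u = x**3: now -sin(4*x**3).
Answer: -sin(4*x**3).


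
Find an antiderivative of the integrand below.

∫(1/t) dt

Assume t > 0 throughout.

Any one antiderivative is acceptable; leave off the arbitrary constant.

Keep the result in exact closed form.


Answer: log(t).


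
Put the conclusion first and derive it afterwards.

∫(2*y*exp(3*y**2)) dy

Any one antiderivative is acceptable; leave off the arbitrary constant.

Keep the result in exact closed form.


The answer is exp(3*y**2)/3.
Step 1. Substitute u = y**2, turning ∫(2*y*exp(3*y**2)) dy into ∫(exp(3*u)) du: now ∫(exp(3*u)) du.
Step 2. Evaluate the standard form: now exp(3*u)/3.
Step 3. Substitute back u = y**2: now exp(3*y**2)/3.
Answer: exp(3*y**2)/3.


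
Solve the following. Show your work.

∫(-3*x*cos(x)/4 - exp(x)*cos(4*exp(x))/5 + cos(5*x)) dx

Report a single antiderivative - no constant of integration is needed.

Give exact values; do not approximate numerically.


Step 1. Rewrite: now ∫(-3*x*cos(x)/4) dx + ∫(-exp(x)*cos(4*exp(x))/5) dx + ∫(cos(5*x)) dx.
Step 2. Substitute u = exp(x), turning ∫(-exp(x)*cos(4*exp(x))/5) dx into ∫(-cos(4*u)/5) du: now ∫(-3*x*cos(x)/4) dx + ∫(-cos(4*u)/5) du + ∫(cos(5*x)) dx.
Step 3. Evaluate the standard form: now -sin(4*u)/20 + ∫(-3*x*cos(x)/4) dx + ∫(cos(5*x)) dx.
Step 4. Substitute back u = exp(x): now -sin(4*exp(x))/20 + ∫(-3*x*cos(x)/4) dx + ∫(cos(5*x)) dx.
Step 5. Evaluate the standard form: now sin(5*x)/5 - sin(4*exp(x))/20 + ∫(-3*x*cos(x)/4) dx.
Step 6. Integrate ∫(-3*x*cos(x)/4) dx by parts with u = x, dv = (-3*cos(x)/4) dx, so v = -3*sin(x)/4: now -3*x*sin(x)/4 + sin(5*x)/5 - sin(4*exp(x))/20 + ∫(3*sin(x)/4) dx.
Step 7. Evaluate the standard form: now -3*x*sin(x)/4 + sin(5*x)/5 - sin(4*exp(x))/20 - 3*cos(x)/4.
Answer: -3*x*sin(x)/4 + sin(5*x)/5 - sin(4*exp(x))/20 - 3*cos(x)/4.


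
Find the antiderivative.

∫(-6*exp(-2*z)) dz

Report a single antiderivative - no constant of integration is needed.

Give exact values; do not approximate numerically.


Answer: 3*exp(-2*z).


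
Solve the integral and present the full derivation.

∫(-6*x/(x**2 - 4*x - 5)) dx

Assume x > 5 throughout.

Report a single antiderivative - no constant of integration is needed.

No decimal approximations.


Step 1. Decompose ∫(-6*x/(x**2 - 4*x - 5)) dx by partial fractions, -6*x/(x**2 - 4*x - 5) = -1/(x + 1) - 5/(x - 5): now ∫(-5/(x - 5)) dx + ∫(-1/(x + 1)) dx.
Step 2. Evaluate the standard form [assuming x > 5]: now -5*log(x - 5) + ∫(-1/(x + 1)) dx.
Step 3. Evaluate the standard form [assuming x > -1]: now -5*log(x - 5) - log(x + 1).
Answer: -5*log(x - 5) - log(x + 1).


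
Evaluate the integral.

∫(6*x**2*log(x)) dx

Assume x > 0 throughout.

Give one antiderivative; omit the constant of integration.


Answer: 2*x**3*log(x) - 2*x**3/3.


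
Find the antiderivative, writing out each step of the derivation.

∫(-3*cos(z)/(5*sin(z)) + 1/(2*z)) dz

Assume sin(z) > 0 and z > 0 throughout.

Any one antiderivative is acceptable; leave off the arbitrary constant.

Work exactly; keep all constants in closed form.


Step 1. Rewrite: now ∫(1/(2*z)) dz + ∫(-3*cos(z)/(5*sin(z))) dz.
Step 2. Substitute u = sin(z), turning ∫(-3*cos(z)/(5*sin(z))) dz into ∫(-3/(5*u)) du: now ∫(-3/(5*u)) du + ∫(1/(2*z)) dz.
Step 3. Evaluate the standard form [assuming u > 0]: now -3*log(u)/5 + ∫(1/(2*z)) dz.
Step 4. Substitute back u = sin(z): now -3*log(sin(z))/5 + ∫(1/(2*z)) dz.
Step 5. Evaluate the standard form [assuming z > 0]: now log(z)/2 - 3*log(sin(z))/5.
Answer: log(z)/2 - 3*log(sin(z))/5.


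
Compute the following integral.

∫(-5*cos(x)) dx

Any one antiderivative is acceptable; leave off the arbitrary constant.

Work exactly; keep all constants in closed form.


Answer: -5*sin(x).


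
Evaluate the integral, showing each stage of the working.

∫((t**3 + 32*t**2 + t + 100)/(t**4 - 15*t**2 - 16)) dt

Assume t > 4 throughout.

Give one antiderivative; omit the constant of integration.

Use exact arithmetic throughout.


Step 1. Decompose ∫((t**3 + 32*t**2 + t + 100)/(t**4 - 15*t**2 - 16)) dt by partial fractions, (t**3 + 32*t**2 + t + 100)/(t**4 - 15*t**2 - 16) = -4/(t**2 + 1) - 4/(t + 4) + 5/(t - 4): now ∫(5/(t - 4)) dt + ∫(-4/(t + 4)) dt + ∫(-4/(t**2 + 1)) dt.
Step 2. Evaluate the standard form [assuming t > -4]: now -4*log(t + 4) + ∫(5/(t - 4)) dt + ∫(-4/(t**2 + 1)) dt.
Step 3. Evaluate the standard form [assuming t > 4]: now 5*log(t - 4) - 4*log(t + 4) + ∫(-4/(t**2 + 1)) dt.
Step 4. Evaluate the standard form: now 5*log(t - 4) - 4*log(t + 4) - 4*atan(t).
Answer: 5*log(t - 4) - 4*log(t + 4) - 4*atan(t).


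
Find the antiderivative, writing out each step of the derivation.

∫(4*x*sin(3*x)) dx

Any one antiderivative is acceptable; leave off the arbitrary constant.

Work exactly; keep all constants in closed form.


Step 1. Integrate ∫(4*x*sin(3*x)) dx by parts with u = x, dv = (4*sin(3*x)) dx, so v = -4*cos(3*x)/3: now -4*x*cos(3*x)/3 + ∫(4*cos(3*x)/3) dx.
Step 2. Evaluate the standard form: now -4*x*cos(3*x)/3 + 4*sin(3*x)/9.
Answer: -4*x*cos(3*x)/3 + 4*sin(3*x)/9.


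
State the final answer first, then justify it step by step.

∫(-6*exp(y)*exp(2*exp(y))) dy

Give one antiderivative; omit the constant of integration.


The answer is -3*exp(2*exp(y)).
Step 1. Substitute u = exp(y), turning ∫(-6*exp(y)*exp(2*exp(y))) dy into ∫(-6*exp(2*u)) du: now ∫(-6*exp(2*u)) du.
Step 2. Evaluate the standard form: now -3*exp(2*u).
Step 3. Substitute back u = exp(y): now -3*exp(2*exp(y)).
Answer: -3*exp(2*exp(y)).


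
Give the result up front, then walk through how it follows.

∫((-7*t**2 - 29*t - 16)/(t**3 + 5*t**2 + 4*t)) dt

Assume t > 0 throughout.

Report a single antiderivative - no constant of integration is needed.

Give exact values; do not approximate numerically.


The answer is -4*log(t) - 2*log(t + 1) - log(t + 4).
Step 1. Decompose ∫((-7*t**2 - 29*t - 16)/(t**3 + 5*t**2 + 4*t)) dt by partial fractions, (-7*t**2 - 29*t - 16)/(t**3 + 5*t**2 + 4*t) = -1/(t + 4) - 2/(t + 1) - 4/t: now ∫(-4/t) dt + ∫(-2/(t + 1)) dt + ∫(-1/(t + 4)) dt.
Step 2. Evaluate the standard form [assuming t > -1]: now -2*log(t + 1) + ∫(-4/t) dt + ∫(-1/(t + 4)) dt.
Step 3. Evaluate the standard form [assuming t > -4]: now -2*log(t + 1) - log(t + 4) + ∫(-4/t) dt.
Step 4. Evaluate the standard form [assuming t > 0]: now -4*log(t) - 2*log(t + 1) - log(t + 4).
Answer: -4*log(t) - 2*log(t + 1) - log(t + 4).


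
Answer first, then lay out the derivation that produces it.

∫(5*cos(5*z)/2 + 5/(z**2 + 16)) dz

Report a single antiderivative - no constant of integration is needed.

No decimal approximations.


The answer is sin(5*z)/2 + 5*atan(z/4)/4.
Step 1. Rewrite: now ∫(5/(z**2 + 16)) dz + ∫(5*cos(5*z)/2) dz.
Step 2. Evaluate the standard form: now 5*atan(z/4)/4 + ∫(5*cos(5*z)/2) dz.
Step 3. Evaluate the standard form: now sin(5*z)/2 + 5*atan(z/4)/4.
Answer: sin(5*z)/2 + 5*atan(z/4)/4.


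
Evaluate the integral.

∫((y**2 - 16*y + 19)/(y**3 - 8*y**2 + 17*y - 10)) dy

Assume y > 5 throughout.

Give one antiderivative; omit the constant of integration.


Answer: -3*log(y - 5) + 3*log(y - 2) + log(y - 1).


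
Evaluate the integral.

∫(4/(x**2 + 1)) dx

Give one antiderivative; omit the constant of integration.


Answer: 4*atan(x).


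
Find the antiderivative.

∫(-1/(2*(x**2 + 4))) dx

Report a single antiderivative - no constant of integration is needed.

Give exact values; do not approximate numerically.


Answer: -atan(x/2)/4.


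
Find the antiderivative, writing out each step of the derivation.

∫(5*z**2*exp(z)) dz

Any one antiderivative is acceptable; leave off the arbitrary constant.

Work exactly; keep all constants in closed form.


Step 1. Integrate ∫(5*z**2*exp(z)) dz by parts with u = z**2, dv = (5*exp(z)) dz, so v = 5*exp(z): now 5*z**2*exp(z) + ∫(-10*z*exp(z)) dz.
Step 2. Integrate ∫(-10*z*exp(z)) dz by parts with u = z, dv = (-10*exp(z)) dz, so v = -10*exp(z): now 5*z**2*exp(z) - 10*z*exp(z) + ∫(10*exp(z)) dz.
Step 3. Evaluate the standard form: now 5*z**2*exp(z) - 10*z*exp(z) + 10*exp(z).
Answer: 5*z**2*exp(z) - 10*z*exp(z) + 10*exp(z).


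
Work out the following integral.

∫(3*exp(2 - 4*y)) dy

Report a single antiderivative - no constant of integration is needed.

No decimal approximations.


Answer: -3*exp(2 - 4*y)/4.


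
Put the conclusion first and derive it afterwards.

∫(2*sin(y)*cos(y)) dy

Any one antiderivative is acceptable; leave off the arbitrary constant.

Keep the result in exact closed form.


The answer is sin(y)**2.
Step 1. Substitute u = sin(y), turning ∫(2*sin(y)*cos(y)) dy into ∫(2*u) du: now ∫(2*u) du.
Step 2. Evaluate the standard form: now u**2.
Step 3. Substitute back u = sin(y): now sin(y)**2.
Answer: sin(y)**2.


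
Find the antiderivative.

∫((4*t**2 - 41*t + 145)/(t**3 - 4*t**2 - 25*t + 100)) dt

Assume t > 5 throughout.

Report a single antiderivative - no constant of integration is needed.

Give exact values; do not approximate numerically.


Answer: 4*log(t - 5) - 5*log(t - 4) + 5*log(t + 5).


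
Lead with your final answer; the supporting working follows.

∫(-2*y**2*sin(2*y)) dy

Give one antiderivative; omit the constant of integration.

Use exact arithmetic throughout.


The answer is y**2*cos(2*y) - y*sin(2*y) - cos(2*y)/2.
Step 1. Integrate ∫(-2*y**2*sin(2*y)) dy by parts with u = y**2, dv = (-2*sin(2*y)) dy, so v = cos(2*y): now y**2*cos(2*y) + ∫(-2*y*cos(2*y)) dy.
Step 2. Integrate ∫(-2*y*cos(2*y)) dy by parts with u = y, dv = (-2*cos(2*y)) dy, so v = -sin(2*y): now y**2*cos(2*y) - y*sin(2*y) + ∫(sin(2*y)) dy.
Step 3. Evaluate the standard form: now y**2*cos(2*y) - y*sin(2*y) - cos(2*y)/2.
Answer: y**2*cos(2*y) - y*sin(2*y) - cos(2*y)/2.


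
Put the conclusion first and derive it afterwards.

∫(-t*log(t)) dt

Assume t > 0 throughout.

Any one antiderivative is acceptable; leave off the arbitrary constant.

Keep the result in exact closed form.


The answer is -t**2*log(t)/2 + t**2/4.
Step 1. Integrate ∫(-t*log(t)) dt by parts with u = log(t), dv = (-t) dt, so v = -t**2/2 [assuming t > 0]: now -t**2*log(t)/2 + ∫(t/2) dt.
Step 2. Evaluate the standard form: now -t**2*log(t)/2 + t**2/4.
Answer: -t**2*log(t)/2 + t**2/4.


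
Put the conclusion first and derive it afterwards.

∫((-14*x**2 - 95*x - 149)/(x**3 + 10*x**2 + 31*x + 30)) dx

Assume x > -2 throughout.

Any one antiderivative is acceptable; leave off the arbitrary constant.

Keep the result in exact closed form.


The answer is -5*log(x + 2) - 5*log(x + 3) - 4*log(x + 5).
Step 1. Decompose ∫((-14*x**2 - 95*x - 149)/(x**3 + 10*x**2 + 31*x + 30)) dx by partial fractions, (-14*x**2 - 95*x - 149)/(x**3 + 10*x**2 + 31*x + 30) = -4/(x + 5) - 5/(x + 3) - 5/(x + 2): now ∫(-5/(x + 2)) dx + ∫(-5/(x + 3)) dx + ∫(-4/(x + 5)) dx.
Step 2. Evaluate the standard form [assuming x > -5]: now -4*log(x + 5) + ∫(-5/(x + 2)) dx + ∫(-5/(x + 3)) dx.
Step 3. Evaluate the standard form [assuming x > -2]: now -5*log(x + 2) - 4*log(x + 5) + ∫(-5/(x + 3)) dx.
Step 4. Evaluate the standard form [assuming x > -3]: now -5*log(x + 2) - 5*log(x + 3) - 4*log(x + 5).
Answer: -5*log(x + 2) - 5*log(x + 3) - 4*log(x + 5).


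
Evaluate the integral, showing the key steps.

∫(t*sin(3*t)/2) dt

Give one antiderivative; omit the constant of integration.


Step 1. Integrate ∫(t*sin(3*t)/2) dt by parts with u = t, dv = (sin(3*t)/2) dt, so v = -cos(3*t)/6: now -t*cos(3*t)/6 + ∫(cos(3*t)/6) dt.
Step 2. Evaluate the standard form: now -t*cos(3*t)/6 + sin(3*t)/18.
Answer: -t*cos(3*t)/6 + sin(3*t)/18.


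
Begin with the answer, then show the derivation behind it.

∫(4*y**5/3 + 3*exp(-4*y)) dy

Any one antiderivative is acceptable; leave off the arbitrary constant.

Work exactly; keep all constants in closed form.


The answer is 2*y**6/9 - 3*exp(-4*y)/4.
Step 1. Rewrite: now ∫(4*y**5/3) dy + ∫(3*exp(-4*y)) dy.
Step 2. Evaluate the standard form: now ∫(4*y**5/3) dy - 3*exp(-4*y)/4.
Step 3. Evaluate the standard form: now 2*y**6/9 - 3*exp(-4*y)/4.
Answer: 2*y**6/9 - 3*exp(-4*y)/4.


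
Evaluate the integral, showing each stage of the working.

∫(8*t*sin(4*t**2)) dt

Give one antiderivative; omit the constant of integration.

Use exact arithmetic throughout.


Step 1. Substitute u = t**2, turning ∫(8*t*sin(4*t**2)) dt into ∫(4*sin(4*u)) du: now ∫(4*sin(4*u)) du.
Step 2. Evaluate the standard form: now -cos(4*u).
Step 3. Substitute back u = t**2: now -cos(4*t**2).
Answer: -cos(4*t**2).


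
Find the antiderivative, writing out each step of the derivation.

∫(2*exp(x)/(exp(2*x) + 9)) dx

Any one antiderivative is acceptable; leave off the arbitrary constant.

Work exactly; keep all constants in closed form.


Step 1. Substitute u = exp(x), turning ∫(2*exp(x)/(exp(2*x) + 9)) dx into ∫(2/(u**2 + 9)) du: now ∫(2/(u**2 + 9)) du.
Step 2. Evaluate the standard form: now 2*atan(u/3)/3.
Step 3. Substitute back u = exp(x): now 2*atan(exp(x)/3)/3.
Answer: 2*atan(exp(x)/3)/3.


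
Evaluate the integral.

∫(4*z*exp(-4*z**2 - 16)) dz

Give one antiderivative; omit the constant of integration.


Answer: -exp(-4*z**2 - 16)/2.


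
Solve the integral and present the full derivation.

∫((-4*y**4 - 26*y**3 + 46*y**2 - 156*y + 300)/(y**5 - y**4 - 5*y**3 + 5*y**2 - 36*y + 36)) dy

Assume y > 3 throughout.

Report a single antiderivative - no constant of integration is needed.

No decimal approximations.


Step 1. Decompose ∫((-4*y**4 - 26*y**3 + 46*y**2 - 156*y + 300)/(y**5 - y**4 - 5*y**3 + 5*y**2 - 36*y + 36)) dy by partial fractions, (-4*y**4 - 26*y**3 + 46*y**2 - 156*y + 300)/(y**5 - y**4 - 5*y**3 + 5*y**2 - 36*y + 36) = 4/(y**2 + 4) + 5/(y + 3) - 4/(y - 1) - 5/(y - 3): now ∫(-5/(y - 3)) dy + ∫(-4/(y - 1)) dy + ∫(5/(y + 3)) dy + ∫(4/(y**2 + 4)) dy.
Step 2. Evaluate the standard form [assuming y > 1]: now -4*log(y - 1) + ∫(-5/(y - 3)) dy + ∫(5/(y + 3)) dy + ∫(4/(y**2 + 4)) dy.
Step 3. Evaluate the standard form [assuming y > 3]: now -5*log(y - 3) - 4*log(y - 1) + ∫(5/(y + 3)) dy + ∫(4/(y**2 + 4)) dy.
Step 4. Evaluate the standard form [assuming y > -3]: now -5*log(y - 3) - 4*log(y - 1) + 5*log(y + 3) + ∫(4/(y**2 + 4)) dy.
Step 5. Evaluate the standard form: now -5*log(y - 3) - 4*log(y - 1) + 5*log(y + 3) + 2*atan(y/2).
Answer: -5*log(y - 3) - 4*log(y - 1) + 5*log(y + 3) + 2*atan(y/2).


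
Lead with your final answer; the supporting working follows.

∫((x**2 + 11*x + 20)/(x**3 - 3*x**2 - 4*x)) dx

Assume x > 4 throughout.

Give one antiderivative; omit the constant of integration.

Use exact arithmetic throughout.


The answer is -5*log(x) + 4*log(x - 4) + 2*log(x + 1).
Step 1. Decompose ∫((x**2 + 11*x + 20)/(x**3 - 3*x**2 - 4*x)) dx by partial fractions, (x**2 + 11*x + 20)/(x**3 - 3*x**2 - 4*x) = 2/(x + 1) + 4/(x - 4) - 5/x: now ∫(-5/x) dx + ∫(4/(x - 4)) dx + ∫(2/(x + 1)) dx.
Step 2. Evaluate the standard form [assuming x > 0]: now -5*log(x) + ∫(4/(x - 4)) dx + ∫(2/(x + 1)) dx.
Step 3. Evaluate the standard form [assuming x > 4]: now -5*log(x) + 4*log(x - 4) + ∫(2/(x + 1)) dx.
Step 4. Evaluate the standard form [assuming x > -1]: now -5*log(x) + 4*log(x - 4) + 2*log(x + 1).
Answer: -5*log(x) + 4*log(x - 4) + 2*log(x + 1).


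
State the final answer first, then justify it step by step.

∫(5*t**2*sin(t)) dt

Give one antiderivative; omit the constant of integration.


The answer is -5*t**2*cos(t) + 10*t*sin(t) + 10*cos(t).
Step 1. Integrate ∫(5*t**2*sin(t)) dt by parts with u = t**2, dv = (5*sin(t)) dt, so v = -5*cos(t): now -5*t**2*cos(t) + ∫(10*t*cos(t)) dt.
Step 2. Integrate ∫(10*t*cos(t)) dt by parts with u = t, dv = (10*cos(t)) dt, so v = 10*sin(t): now -5*t**2*cos(t) + 10*t*sin(t) + ∫(-10*sin(t)) dt.
Step 3. Evaluate the standard form: now -5*t**2*cos(t) + 10*t*sin(t) + 10*cos(t).
Answer: -5*t**2*cos(t) + 10*t*sin(t) + 10*cos(t).


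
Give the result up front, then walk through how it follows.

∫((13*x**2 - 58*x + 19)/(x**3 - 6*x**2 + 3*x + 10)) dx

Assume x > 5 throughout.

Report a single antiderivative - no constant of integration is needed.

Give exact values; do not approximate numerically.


The answer is 3*log(x - 5) + 5*log(x - 2) + 5*log(x + 1).
Step 1. Decompose ∫((13*x**2 - 58*x + 19)/(x**3 - 6*x**2 + 3*x + 10)) dx by partial fractions, (13*x**2 - 58*x + 19)/(x**3 - 6*x**2 + 3*x + 10) = 5/(x + 1) + 5/(x - 2) + 3/(x - 5): now ∫(3/(x - 5)) dx + ∫(5/(x - 2)) dx + ∫(5/(x + 1)) dx.
Step 2. Evaluate the standard form [assuming x > -1]: now 5*log(x + 1) + ∫(3/(x - 5)) dx + ∫(5/(x - 2)) dx.
Step 3. Evaluate the standard form [assuming x > 5]: now 3*log(x - 5) + 5*log(x + 1) + ∫(5/(x - 2)) dx.
Step 4. Evaluate the standard form [assuming x > 2]: now 3*log(x - 5) + 5*log(x - 2) + 5*log(x + 1).
Answer: 3*log(x - 5) + 5*log(x - 2) + 5*log(x + 1).


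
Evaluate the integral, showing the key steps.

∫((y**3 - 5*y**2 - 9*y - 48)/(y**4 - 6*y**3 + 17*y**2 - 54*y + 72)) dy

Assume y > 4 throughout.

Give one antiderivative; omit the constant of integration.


Step 1. Decompose ∫((y**3 - 5*y**2 - 9*y - 48)/(y**4 - 6*y**3 + 17*y**2 - 54*y + 72)) dy by partial fractions, (y**3 - 5*y**2 - 9*y - 48)/(y**4 - 6*y**3 + 17*y**2 - 54*y + 72) = 3/(y**2 + 9) + 3/(y - 2) - 2/(y - 4): now ∫(-2/(y - 4)) dy + ∫(3/(y - 2)) dy + ∫(3/(y**2 + 9)) dy.
Step 2. Evaluate the standard form [assuming y > 2]: now 3*log(y - 2) + ∫(-2/(y - 4)) dy + ∫(3/(y**2 + 9)) dy.
Step 3. Evaluate the standard form [assuming y > 4]: now -2*log(y - 4) + 3*log(y - 2) + ∫(3/(y**2 + 9)) dy.
Step 4. Evaluate the standard form: now -2*log(y - 4) + 3*log(y - 2) + atan(y/3).
Answer: -2*log(y - 4) + 3*log(y - 2) + atan(y/3).


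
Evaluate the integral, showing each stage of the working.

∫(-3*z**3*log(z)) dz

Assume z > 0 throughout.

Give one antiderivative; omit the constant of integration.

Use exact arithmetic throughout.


Step 1. Integrate ∫(-3*z**3*log(z)) dz by parts with u = log(z), dv = (-3*z**3) dz, so v = -3*z**4/4 [assuming z > 0]: now -3*z**4*log(z)/4 + ∫(3*z**3/4) dz.
Step 2. Evaluate the standard form: now -3*z**4*log(z)/4 + 3*z**4/16.
Answer: -3*z**4*log(z)/4 + 3*z**4/16.


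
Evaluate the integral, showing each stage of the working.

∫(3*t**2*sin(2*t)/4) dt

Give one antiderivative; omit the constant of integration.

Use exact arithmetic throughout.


Step 1. Integrate ∫(3*t**2*sin(2*t)/4) dt by parts with u = t**2, dv = (3*sin(2*t)/4) dt, so v = -3*cos(2*t)/8: now -3*t**2*cos(2*t)/8 + ∫(3*t*cos(2*t)/4) dt.
Step 2. Integrate ∫(3*t*cos(2*t)/4) dt by parts with u = t, dv = (3*cos(2*t)/4) dt, so v = 3*sin(2*t)/8: now -3*t**2*cos(2*t)/8 + 3*t*sin(2*t)/8 + ∫(-3*sin(2*t)/8) dt.
Step 3. Evaluate the standard form: now -3*t**2*cos(2*t)/8 + 3*t*sin(2*t)/8 + 3*cos(2*t)/16.
Answer: -3*t**2*cos(2*t)/8 + 3*t*sin(2*t)/8 + 3*cos(2*t)/16.


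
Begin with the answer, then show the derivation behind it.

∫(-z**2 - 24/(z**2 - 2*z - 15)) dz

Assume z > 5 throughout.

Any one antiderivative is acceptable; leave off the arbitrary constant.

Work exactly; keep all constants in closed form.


The answer is -z**3/3 - 3*log(z - 5) + 3*log(z + 3).
Step 1. Rewrite: now ∫(-z**2) dz + ∫(-24/(z**2 - 2*z - 15)) dz.
Step 2. Evaluate the standard form: now -z**3/3 + ∫(-24/(z**2 - 2*z - 15)) dz.
Step 3. Decompose ∫(-24/(z**2 - 2*z - 15)) dz by partial fractions, -24/(z**2 - 2*z - 15) = 3/(z + 3) - 3/(z - 5): now -z**3/3 + ∫(-3/(z - 5)) dz + ∫(3/(z + 3)) dz.
Step 4. Evaluate the standard form [assuming z > 5]: now -z**3/3 - 3*log(z - 5) + ∫(3/(z + 3)) dz.
Step 5. Evaluate the standard form [assuming z > -3]: now -z**3/3 - 3*log(z - 5) + 3*log(z + 3).
Answer: -z**3/3 - 3*log(z - 5) + 3*log(z + 3).


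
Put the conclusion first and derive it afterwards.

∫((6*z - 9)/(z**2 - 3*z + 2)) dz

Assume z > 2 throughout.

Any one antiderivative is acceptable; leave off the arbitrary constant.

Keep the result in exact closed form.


The answer is 3*log(z - 2) + 3*log(z - 1).
Step 1. Decompose ∫((6*z - 9)/(z**2 - 3*z + 2)) dz by partial fractions, (6*z - 9)/(z**2 - 3*z + 2) = 3/(z - 1) + 3/(z - 2): now ∫(3/(z - 2)) dz + ∫(3/(z - 1)) dz.
Step 2. Evaluate the standard form [assuming z > 2]: now 3*log(z - 2) + ∫(3/(z - 1)) dz.
Step 3. Evaluate the standard form [assuming z > 1]: now 3*log(z - 2) + 3*log(z - 1).
Answer: 3*log(z - 2) + 3*log(z - 1).


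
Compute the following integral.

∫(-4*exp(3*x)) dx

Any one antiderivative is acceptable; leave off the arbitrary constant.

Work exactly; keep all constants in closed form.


Answer: -4*exp(3*x)/3.


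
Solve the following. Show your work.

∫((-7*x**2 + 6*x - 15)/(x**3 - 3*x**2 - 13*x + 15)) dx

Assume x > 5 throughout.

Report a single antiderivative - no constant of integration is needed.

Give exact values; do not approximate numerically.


Step 1. Decompose ∫((-7*x**2 + 6*x - 15)/(x**3 - 3*x**2 - 13*x + 15)) dx by partial fractions, (-7*x**2 + 6*x - 15)/(x**3 - 3*x**2 - 13*x + 15) = -3/(x + 3) + 1/(x - 1) - 5/(x - 5): now ∫(-5/(x - 5)) dx + ∫(1/(x - 1)) dx + ∫(-3/(x + 3)) dx.
Step 2. Evaluate the standard form [assuming x > 5]: now -5*log(x - 5) + ∫(1/(x - 1)) dx + ∫(-3/(x + 3)) dx.
Step 3. Evaluate the standard form [assuming x > 1]: now -5*log(x - 5) + log(x - 1) + ∫(-3/(x + 3)) dx.
Step 4. Evaluate the standard form [assuming x > -3]: now -5*log(x - 5) + log(x - 1) - 3*log(x + 3).
Answer: -5*log(x - 5) + log(x - 1) - 3*log(x + 3).
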